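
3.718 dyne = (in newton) 3.718e-05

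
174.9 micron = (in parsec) 5.668e-21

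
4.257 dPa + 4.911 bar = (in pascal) 4.911e+05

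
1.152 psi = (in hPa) 79.43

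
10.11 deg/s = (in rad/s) 0.1765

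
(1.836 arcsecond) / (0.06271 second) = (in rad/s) 0.0001419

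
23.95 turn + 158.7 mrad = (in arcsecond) 3.107e+07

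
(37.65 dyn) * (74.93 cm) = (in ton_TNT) 6.743e-14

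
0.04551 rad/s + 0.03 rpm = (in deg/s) 2.788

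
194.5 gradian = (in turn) 0.4863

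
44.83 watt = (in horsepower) 0.06012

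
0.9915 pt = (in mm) 0.3498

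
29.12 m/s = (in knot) 56.6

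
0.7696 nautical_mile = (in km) 1.425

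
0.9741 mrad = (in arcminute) 3.349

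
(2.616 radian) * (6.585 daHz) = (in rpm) 1645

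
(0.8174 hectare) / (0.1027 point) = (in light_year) 2.385e-08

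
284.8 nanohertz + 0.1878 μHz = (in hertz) 4.726e-07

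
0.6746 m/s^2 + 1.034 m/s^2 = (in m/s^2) 1.709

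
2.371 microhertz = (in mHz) 0.002371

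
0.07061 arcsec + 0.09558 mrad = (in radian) 9.592e-05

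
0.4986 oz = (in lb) 0.03116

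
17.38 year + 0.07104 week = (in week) 906.3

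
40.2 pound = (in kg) 18.23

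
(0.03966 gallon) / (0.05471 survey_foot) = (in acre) 2.225e-06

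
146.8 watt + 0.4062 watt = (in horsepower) 0.1974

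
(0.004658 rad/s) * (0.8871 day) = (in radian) 357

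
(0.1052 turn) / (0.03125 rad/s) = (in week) 3.497e-05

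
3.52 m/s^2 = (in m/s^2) 3.52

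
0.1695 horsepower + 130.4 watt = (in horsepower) 0.3444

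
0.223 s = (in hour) 6.194e-05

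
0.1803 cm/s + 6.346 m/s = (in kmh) 22.85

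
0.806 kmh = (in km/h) 0.806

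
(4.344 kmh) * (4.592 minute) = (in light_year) 3.514e-14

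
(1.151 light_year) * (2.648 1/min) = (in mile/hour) 1.075e+15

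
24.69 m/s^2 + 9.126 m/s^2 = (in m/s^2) 33.82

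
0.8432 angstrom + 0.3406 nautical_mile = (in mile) 0.392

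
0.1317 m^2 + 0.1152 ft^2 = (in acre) 3.519e-05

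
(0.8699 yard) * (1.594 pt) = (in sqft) 0.004815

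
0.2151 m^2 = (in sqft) 2.315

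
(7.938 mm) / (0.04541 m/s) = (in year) 5.543e-09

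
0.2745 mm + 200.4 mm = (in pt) 568.8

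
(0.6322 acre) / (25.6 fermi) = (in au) 6.68e+05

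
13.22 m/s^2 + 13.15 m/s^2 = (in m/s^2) 26.37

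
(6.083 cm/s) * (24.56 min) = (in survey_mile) 0.0557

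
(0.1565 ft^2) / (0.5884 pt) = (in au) 4.682e-10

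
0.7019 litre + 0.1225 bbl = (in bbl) 0.1269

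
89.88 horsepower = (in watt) 6.702e+04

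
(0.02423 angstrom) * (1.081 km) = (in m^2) 2.619e-09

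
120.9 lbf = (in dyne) 5.378e+07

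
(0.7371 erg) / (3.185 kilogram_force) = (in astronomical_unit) 1.578e-20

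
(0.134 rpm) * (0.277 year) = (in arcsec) 2.528e+10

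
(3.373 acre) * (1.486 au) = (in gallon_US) 8.016e+17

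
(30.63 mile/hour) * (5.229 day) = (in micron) 6.186e+12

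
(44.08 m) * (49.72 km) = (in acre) 541.6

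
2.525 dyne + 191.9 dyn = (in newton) 0.001944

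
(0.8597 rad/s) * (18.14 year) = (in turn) 7.827e+07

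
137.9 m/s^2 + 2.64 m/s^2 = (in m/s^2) 140.5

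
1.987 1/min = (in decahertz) 0.003312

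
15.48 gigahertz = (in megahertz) 1.548e+04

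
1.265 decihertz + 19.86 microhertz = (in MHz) 1.265e-07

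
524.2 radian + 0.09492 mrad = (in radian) 524.2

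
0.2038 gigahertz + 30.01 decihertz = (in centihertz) 2.038e+10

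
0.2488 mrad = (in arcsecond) 51.32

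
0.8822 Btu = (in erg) 9.308e+09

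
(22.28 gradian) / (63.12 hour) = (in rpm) 1.471e-05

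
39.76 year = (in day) 1.451e+04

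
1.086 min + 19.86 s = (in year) 2.696e-06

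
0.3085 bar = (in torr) 231.4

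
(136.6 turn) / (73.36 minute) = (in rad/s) 0.195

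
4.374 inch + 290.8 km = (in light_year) 3.074e-11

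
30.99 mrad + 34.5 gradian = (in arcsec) 1.182e+05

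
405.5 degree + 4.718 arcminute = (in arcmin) 2.433e+04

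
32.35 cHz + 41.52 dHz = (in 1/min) 268.5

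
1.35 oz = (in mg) 3.827e+04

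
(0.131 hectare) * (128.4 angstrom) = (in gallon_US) 0.004443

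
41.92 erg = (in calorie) 1.002e-06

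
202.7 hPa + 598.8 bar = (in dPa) 5.99e+08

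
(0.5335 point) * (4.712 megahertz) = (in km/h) 3193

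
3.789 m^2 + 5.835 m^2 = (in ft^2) 103.6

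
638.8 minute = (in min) 638.8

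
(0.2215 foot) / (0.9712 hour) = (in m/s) 1.931e-05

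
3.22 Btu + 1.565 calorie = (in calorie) 813.5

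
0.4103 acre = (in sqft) 1.787e+04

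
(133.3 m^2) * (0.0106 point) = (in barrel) 0.003135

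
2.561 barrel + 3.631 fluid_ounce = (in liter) 407.3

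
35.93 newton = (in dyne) 3.593e+06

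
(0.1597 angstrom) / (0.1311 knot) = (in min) 3.947e-12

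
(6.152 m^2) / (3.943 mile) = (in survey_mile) 6.024e-07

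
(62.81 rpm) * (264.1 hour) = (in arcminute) 2.15e+10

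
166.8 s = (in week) 0.0002758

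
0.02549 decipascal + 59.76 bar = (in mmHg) 4.482e+04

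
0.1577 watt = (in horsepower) 0.0002115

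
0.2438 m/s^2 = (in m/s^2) 0.2438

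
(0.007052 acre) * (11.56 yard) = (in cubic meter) 301.7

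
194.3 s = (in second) 194.3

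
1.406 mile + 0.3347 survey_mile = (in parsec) 9.079e-14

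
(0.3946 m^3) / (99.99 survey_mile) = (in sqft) 2.639e-05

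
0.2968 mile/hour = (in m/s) 0.1327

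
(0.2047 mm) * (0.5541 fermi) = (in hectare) 1.134e-23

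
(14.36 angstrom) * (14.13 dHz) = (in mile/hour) 4.539e-09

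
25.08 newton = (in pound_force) 5.638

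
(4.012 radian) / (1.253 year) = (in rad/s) 1.015e-07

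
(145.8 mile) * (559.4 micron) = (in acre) 0.03243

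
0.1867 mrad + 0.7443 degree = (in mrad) 13.18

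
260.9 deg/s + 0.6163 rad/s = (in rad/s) 5.17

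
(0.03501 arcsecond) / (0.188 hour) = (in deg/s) 1.437e-08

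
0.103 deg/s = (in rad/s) 0.001798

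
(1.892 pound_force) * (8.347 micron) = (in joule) 7.025e-05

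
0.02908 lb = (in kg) 0.01319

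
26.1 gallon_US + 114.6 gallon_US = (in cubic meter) 0.5326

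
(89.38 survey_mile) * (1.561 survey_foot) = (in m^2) 6.844e+04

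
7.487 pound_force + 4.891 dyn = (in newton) 33.3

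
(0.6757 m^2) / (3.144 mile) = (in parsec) 4.328e-21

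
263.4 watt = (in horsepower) 0.3532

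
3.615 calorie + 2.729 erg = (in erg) 1.513e+08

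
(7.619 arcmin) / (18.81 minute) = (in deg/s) 0.0001125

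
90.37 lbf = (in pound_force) 90.37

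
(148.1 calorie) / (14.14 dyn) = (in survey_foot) 1.438e+07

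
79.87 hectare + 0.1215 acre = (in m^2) 7.992e+05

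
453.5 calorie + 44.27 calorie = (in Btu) 1.974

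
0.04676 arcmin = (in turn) 2.165e-06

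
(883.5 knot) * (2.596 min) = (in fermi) 7.079e+19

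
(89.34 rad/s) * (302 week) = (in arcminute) 5.61e+13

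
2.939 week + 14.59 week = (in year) 0.3362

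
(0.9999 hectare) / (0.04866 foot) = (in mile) 418.9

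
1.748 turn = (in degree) 629.3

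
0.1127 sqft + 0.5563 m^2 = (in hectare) 5.668e-05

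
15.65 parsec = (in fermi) 4.829e+32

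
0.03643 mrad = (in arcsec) 7.514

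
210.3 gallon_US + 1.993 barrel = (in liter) 1113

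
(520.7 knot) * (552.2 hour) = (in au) 0.00356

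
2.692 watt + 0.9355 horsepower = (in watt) 700.3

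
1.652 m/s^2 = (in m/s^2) 1.652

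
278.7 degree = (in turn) 0.7742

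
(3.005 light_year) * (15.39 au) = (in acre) 1.617e+25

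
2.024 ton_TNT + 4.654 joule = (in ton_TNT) 2.024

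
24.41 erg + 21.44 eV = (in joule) 2.441e-06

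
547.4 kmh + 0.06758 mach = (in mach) 0.5141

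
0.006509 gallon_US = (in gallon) 0.006509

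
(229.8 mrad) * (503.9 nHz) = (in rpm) 1.106e-06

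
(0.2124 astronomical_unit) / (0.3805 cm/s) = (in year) 2.648e+05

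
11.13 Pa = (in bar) 0.0001113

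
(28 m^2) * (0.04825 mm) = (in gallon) 0.3569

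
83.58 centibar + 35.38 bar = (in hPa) 3.622e+04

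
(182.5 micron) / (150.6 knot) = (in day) 2.726e-11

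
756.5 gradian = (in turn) 1.891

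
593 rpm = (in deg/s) 3558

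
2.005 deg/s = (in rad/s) 0.03499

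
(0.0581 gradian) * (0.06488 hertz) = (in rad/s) 5.921e-05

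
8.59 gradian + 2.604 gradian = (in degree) 10.07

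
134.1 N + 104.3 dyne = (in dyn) 1.341e+07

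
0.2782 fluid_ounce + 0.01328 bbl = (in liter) 2.12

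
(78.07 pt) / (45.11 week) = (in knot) 1.962e-09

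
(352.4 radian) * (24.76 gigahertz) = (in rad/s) 8.725e+12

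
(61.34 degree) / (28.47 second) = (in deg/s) 2.155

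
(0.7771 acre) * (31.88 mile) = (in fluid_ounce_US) 5.456e+12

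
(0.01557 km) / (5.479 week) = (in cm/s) 0.0004699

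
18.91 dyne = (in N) 0.0001891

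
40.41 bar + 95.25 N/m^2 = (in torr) 3.031e+04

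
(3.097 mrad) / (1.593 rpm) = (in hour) 5.157e-06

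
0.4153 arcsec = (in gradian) 0.0001282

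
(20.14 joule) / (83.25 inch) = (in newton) 9.524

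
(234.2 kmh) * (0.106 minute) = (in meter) 413.8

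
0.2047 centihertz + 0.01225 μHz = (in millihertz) 2.047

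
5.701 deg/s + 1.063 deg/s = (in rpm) 1.127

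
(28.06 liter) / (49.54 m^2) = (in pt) 1.606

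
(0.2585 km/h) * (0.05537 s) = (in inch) 0.1565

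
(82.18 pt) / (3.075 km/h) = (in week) 5.612e-08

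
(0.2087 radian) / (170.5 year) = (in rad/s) 3.881e-11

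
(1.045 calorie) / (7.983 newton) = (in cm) 54.77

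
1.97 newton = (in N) 1.97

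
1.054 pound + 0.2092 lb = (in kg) 0.573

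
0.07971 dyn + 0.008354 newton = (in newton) 0.008355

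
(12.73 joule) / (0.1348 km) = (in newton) 0.09444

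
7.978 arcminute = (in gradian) 0.1477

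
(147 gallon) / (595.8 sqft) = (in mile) 6.247e-06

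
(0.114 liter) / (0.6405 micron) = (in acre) 0.04398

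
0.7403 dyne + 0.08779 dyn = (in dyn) 0.8281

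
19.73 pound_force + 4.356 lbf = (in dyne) 1.071e+07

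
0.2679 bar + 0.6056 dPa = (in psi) 3.886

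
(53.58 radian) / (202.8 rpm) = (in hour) 0.0007008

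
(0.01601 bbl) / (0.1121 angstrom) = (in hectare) 2.271e+04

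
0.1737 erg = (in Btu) 1.646e-11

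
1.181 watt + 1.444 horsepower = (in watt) 1078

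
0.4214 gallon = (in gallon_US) 0.4214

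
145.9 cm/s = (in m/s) 1.459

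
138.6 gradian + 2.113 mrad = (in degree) 124.9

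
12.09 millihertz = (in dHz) 0.1209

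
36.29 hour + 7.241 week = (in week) 7.457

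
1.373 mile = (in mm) 2.21e+06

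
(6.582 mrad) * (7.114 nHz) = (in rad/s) 4.682e-11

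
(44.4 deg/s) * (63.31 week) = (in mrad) 2.967e+10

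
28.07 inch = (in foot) 2.339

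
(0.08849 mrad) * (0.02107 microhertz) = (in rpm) 1.78e-11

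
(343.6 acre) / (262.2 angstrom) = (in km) 5.303e+10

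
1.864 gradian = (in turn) 0.00466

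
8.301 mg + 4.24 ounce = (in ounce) 4.24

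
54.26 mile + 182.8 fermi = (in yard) 9.55e+04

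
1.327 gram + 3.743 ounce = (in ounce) 3.79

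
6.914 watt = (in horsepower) 0.009272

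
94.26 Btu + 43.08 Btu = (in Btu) 137.3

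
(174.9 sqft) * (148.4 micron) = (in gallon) 0.637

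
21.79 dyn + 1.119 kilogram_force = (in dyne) 1.097e+06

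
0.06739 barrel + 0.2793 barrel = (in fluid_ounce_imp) 1940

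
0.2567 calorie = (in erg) 1.074e+07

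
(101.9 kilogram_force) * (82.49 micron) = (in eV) 5.145e+17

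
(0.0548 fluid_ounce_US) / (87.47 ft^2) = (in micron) 0.1994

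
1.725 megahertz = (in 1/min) 1.035e+08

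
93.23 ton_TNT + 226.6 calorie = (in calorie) 9.323e+10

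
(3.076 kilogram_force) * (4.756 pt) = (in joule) 0.05061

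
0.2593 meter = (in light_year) 2.741e-17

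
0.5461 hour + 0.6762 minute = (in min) 33.44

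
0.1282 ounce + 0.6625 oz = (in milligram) 2.242e+04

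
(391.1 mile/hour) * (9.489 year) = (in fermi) 5.232e+25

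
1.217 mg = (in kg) 1.217e-06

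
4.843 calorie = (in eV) 1.265e+20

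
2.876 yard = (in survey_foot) 8.628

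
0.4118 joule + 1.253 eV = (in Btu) 0.0003903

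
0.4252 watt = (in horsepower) 0.0005702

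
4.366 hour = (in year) 0.0004984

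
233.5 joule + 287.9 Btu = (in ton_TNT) 7.265e-05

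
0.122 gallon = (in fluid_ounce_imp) 16.25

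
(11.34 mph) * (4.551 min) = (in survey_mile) 0.8601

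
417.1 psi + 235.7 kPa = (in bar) 31.12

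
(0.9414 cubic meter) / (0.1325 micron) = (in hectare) 710.5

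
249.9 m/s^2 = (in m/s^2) 249.9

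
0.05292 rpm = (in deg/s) 0.3175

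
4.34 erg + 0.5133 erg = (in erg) 4.853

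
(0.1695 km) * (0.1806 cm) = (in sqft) 3.295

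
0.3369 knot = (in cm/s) 17.33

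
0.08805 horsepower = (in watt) 65.66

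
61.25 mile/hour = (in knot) 53.22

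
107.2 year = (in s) 3.381e+09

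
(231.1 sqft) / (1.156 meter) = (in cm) 1857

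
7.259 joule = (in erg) 7.259e+07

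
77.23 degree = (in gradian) 85.81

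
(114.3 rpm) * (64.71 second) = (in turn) 123.3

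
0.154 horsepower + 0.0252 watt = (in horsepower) 0.154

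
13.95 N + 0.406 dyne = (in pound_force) 3.136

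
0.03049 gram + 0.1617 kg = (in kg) 0.1617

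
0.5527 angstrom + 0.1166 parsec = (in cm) 3.598e+17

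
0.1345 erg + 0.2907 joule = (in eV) 1.814e+18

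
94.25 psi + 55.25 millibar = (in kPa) 655.4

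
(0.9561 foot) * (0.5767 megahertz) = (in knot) 3.267e+05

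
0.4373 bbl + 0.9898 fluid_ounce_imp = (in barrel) 0.4375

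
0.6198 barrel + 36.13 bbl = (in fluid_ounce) 1.976e+05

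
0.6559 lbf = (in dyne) 2.918e+05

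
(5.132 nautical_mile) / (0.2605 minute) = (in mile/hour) 1360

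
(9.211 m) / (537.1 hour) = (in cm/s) 0.0004764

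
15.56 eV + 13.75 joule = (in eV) 8.582e+19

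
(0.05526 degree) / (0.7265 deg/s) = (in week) 1.258e-07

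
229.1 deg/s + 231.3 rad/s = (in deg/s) 1.348e+04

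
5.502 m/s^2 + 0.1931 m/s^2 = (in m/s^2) 5.695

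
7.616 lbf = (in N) 33.88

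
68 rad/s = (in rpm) 649.4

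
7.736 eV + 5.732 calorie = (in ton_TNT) 5.732e-09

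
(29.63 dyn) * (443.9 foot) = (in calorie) 0.009582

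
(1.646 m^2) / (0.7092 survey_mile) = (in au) 9.64e-15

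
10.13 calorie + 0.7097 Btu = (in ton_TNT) 1.891e-07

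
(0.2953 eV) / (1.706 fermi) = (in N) 2.773e-05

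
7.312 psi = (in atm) 0.4976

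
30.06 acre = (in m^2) 1.216e+05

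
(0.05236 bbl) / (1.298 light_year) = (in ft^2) 7.297e-18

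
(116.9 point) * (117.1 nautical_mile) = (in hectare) 0.8944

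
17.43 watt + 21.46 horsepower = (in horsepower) 21.48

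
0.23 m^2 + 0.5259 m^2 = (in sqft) 8.136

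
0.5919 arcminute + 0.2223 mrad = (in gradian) 0.02511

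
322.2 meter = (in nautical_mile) 0.174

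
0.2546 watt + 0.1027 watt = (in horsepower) 0.0004791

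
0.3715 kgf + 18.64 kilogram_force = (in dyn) 1.864e+07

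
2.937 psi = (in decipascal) 2.025e+05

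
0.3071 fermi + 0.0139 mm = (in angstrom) 1.39e+05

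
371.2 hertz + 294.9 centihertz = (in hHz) 3.741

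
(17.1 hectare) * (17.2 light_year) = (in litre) 2.783e+25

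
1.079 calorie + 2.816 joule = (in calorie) 1.752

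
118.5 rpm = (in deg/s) 711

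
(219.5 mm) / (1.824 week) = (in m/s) 1.99e-07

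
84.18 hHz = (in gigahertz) 8.418e-06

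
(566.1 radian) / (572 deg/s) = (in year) 1.798e-06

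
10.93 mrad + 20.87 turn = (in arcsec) 2.705e+07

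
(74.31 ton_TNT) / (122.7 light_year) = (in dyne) 0.02678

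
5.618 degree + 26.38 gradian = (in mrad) 512.4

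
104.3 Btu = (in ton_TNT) 2.63e-05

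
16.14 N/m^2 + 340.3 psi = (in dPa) 2.346e+07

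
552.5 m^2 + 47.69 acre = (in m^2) 1.935e+05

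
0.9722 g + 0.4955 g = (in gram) 1.468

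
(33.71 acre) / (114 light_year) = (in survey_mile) 7.86e-17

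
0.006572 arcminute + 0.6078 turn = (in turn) 0.6078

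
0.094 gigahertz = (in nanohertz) 9.4e+16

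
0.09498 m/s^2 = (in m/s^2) 0.09498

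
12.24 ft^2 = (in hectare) 0.0001137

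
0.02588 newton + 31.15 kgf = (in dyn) 3.055e+07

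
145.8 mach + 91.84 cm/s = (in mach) 145.8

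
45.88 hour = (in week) 0.2731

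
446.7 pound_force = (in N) 1987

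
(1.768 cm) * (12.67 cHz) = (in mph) 0.005011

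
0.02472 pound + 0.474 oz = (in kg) 0.02465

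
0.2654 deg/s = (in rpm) 0.04423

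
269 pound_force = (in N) 1197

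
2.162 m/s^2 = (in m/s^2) 2.162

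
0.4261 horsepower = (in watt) 317.7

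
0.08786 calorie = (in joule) 0.3676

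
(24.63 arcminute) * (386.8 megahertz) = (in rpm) 2.646e+07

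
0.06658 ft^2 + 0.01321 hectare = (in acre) 0.03264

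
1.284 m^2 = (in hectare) 0.0001284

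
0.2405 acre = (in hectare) 0.09733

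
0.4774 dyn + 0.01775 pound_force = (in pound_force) 0.01775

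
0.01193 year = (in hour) 104.5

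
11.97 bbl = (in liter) 1903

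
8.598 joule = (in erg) 8.598e+07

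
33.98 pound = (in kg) 15.41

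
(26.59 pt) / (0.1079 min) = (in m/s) 0.001449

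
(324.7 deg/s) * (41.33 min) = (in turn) 2237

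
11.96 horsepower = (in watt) 8919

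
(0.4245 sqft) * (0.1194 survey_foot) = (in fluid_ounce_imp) 50.51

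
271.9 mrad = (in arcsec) 5.608e+04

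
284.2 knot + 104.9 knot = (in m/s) 200.2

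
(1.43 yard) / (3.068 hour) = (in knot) 0.0002301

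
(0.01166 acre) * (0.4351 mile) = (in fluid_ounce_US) 1.117e+09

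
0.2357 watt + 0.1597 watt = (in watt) 0.3954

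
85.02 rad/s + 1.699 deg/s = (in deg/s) 4873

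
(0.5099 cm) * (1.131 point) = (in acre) 5.027e-10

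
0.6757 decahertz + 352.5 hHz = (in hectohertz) 352.6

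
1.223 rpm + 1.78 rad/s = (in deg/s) 109.3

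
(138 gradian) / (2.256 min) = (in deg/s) 0.9176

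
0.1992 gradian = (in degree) 0.1793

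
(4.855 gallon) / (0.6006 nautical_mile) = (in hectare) 1.652e-09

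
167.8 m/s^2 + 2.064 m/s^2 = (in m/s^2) 169.9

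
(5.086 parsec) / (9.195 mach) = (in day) 5.802e+08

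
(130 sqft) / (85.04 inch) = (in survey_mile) 0.003474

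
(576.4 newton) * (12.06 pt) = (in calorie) 0.5861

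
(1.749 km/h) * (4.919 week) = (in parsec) 4.684e-11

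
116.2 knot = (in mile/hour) 133.7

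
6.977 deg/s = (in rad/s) 0.1218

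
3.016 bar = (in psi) 43.74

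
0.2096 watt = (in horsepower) 0.0002811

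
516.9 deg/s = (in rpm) 86.15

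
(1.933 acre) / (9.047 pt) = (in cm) 2.451e+08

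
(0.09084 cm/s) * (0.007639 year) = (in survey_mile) 0.136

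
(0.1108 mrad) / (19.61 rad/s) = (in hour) 1.569e-09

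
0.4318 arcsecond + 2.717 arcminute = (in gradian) 0.05045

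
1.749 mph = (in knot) 1.52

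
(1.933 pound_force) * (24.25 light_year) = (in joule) 1.973e+18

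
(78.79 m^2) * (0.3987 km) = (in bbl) 1.976e+05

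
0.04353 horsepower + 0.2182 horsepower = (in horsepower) 0.2617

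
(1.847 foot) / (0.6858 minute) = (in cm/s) 1.368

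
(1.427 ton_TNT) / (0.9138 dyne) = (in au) 4368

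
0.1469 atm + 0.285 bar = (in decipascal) 4.338e+05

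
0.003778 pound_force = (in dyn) 1681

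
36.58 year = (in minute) 1.923e+07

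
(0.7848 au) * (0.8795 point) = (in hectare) 3643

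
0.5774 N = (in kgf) 0.05888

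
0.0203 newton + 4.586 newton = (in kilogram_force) 0.4697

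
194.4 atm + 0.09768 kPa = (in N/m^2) 1.97e+07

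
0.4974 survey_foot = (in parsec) 4.913e-18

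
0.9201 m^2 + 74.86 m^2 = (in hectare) 0.007578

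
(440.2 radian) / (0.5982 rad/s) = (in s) 735.9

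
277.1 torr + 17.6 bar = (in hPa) 1.797e+04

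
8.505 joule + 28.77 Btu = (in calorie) 7257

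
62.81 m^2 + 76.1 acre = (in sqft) 3.316e+06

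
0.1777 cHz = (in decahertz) 0.0001777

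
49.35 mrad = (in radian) 0.04935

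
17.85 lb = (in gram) 8097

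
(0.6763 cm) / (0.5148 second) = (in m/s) 0.01314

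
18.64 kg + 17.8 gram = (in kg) 18.66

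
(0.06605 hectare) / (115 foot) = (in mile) 0.01171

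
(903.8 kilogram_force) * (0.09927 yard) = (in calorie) 192.3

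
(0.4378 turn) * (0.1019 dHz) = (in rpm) 0.2677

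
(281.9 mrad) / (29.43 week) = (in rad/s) 1.584e-08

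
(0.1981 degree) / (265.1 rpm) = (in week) 2.059e-10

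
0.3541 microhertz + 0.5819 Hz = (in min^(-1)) 34.91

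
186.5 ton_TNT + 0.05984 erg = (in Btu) 7.396e+08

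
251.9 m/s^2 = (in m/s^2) 251.9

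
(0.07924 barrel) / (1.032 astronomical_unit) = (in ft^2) 8.784e-13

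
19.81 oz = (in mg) 5.616e+05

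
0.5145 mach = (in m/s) 175.2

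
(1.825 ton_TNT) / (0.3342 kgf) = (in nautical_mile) 1.258e+06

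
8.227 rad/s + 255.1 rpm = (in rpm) 333.7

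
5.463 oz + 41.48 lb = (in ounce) 669.1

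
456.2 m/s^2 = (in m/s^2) 456.2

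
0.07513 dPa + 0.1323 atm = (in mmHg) 100.5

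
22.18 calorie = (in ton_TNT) 2.218e-08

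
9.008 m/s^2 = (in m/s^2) 9.008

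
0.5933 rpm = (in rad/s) 0.06213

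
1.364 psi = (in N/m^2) 9404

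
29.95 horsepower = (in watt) 2.233e+04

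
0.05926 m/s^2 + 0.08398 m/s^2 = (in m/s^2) 0.1432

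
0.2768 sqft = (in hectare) 2.572e-06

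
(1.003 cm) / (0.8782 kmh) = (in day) 4.759e-07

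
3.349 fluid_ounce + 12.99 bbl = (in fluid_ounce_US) 6.984e+04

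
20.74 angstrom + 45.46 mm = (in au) 3.039e-13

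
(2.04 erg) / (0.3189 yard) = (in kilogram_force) 7.134e-08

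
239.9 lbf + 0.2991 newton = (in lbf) 240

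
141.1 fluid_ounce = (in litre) 4.173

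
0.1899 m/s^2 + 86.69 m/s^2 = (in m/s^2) 86.88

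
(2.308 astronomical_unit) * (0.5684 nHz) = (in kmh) 706.5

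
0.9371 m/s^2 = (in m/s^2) 0.9371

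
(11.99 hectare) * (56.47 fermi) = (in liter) 6.771e-06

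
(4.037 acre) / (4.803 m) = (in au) 2.274e-08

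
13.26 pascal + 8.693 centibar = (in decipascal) 8.706e+04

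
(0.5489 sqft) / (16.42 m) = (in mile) 1.93e-06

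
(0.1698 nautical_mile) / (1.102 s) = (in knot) 554.7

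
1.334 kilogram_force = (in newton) 13.08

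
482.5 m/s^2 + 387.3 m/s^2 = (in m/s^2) 869.8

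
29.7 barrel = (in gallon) 1247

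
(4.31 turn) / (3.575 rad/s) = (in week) 1.252e-05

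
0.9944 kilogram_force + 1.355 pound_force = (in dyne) 1.578e+06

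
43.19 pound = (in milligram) 1.959e+07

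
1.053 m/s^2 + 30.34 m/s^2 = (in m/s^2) 31.39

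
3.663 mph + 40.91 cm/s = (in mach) 0.006011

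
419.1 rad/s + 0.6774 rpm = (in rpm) 4003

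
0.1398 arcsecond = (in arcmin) 0.00233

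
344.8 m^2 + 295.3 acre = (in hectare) 119.5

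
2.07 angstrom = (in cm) 2.07e-08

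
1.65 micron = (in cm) 0.000165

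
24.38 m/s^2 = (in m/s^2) 24.38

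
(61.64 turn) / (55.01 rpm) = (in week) 0.0001112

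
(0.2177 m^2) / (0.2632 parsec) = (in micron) 2.681e-11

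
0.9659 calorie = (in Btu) 0.00383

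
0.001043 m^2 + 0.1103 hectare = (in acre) 0.2726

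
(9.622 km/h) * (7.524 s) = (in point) 5.7e+04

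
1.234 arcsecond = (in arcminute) 0.02057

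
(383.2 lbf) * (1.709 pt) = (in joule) 1.028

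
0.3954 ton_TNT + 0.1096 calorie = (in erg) 1.654e+16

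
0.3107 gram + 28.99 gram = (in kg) 0.0293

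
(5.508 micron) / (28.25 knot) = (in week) 6.267e-13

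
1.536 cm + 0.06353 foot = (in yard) 0.03797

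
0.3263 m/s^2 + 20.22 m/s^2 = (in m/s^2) 20.55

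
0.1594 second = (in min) 0.002657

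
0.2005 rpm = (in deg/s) 1.203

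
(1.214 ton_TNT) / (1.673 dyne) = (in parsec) 0.009839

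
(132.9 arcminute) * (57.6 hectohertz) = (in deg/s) 1.276e+04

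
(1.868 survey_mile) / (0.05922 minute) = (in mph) 1893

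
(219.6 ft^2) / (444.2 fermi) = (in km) 4.593e+10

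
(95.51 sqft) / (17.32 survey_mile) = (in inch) 0.01253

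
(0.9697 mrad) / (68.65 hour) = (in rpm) 3.747e-08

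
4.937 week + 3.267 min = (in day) 34.56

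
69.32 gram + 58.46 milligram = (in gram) 69.38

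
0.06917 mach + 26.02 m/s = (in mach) 0.1456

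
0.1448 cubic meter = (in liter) 144.8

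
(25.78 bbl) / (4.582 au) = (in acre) 1.478e-15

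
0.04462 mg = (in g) 4.462e-05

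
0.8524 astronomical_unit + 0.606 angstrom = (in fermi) 1.275e+26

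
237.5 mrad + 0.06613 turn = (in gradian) 41.57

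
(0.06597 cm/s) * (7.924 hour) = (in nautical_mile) 0.01016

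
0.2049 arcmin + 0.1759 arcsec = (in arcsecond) 12.47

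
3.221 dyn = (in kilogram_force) 3.285e-06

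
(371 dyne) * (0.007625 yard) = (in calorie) 6.182e-06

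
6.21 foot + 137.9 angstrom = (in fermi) 1.893e+15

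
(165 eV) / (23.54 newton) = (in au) 7.507e-30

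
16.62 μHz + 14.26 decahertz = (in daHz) 14.26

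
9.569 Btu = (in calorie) 2413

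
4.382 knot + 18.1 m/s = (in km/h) 73.28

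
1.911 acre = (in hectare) 0.7734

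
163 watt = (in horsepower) 0.2186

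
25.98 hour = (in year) 0.002966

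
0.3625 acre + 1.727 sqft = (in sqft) 1.579e+04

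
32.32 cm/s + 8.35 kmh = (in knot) 5.137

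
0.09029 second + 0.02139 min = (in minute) 0.02289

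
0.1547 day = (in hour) 3.713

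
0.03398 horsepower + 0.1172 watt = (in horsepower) 0.03414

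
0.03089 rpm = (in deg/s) 0.1853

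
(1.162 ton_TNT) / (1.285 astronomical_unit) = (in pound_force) 0.005686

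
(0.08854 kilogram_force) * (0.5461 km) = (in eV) 2.96e+21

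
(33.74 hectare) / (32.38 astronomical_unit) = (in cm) 6.965e-06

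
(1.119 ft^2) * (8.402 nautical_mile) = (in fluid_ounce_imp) 5.693e+07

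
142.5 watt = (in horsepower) 0.1911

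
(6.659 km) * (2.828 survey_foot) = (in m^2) 5740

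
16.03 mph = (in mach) 0.02105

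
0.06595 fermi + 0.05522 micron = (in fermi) 5.522e+07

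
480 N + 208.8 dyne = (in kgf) 48.95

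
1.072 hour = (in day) 0.04467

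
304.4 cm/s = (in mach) 0.00894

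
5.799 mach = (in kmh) 7108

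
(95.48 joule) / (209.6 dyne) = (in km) 45.55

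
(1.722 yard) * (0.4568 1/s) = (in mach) 0.002112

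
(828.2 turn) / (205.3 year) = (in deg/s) 4.605e-05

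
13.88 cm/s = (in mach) 0.0004076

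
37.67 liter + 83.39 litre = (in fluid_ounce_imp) 4261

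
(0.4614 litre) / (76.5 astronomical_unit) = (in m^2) 4.032e-17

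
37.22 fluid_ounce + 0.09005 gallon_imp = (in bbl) 0.009498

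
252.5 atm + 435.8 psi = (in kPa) 2.859e+04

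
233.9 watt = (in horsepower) 0.3137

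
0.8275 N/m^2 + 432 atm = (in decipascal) 4.377e+08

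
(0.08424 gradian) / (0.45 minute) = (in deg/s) 0.002808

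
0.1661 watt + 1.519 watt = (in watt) 1.685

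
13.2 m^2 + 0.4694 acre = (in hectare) 0.1913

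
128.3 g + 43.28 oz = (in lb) 2.988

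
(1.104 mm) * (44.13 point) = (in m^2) 1.719e-05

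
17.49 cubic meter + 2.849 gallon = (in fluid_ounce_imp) 6.159e+05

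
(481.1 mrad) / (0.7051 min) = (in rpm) 0.1086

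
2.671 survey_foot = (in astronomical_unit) 5.442e-12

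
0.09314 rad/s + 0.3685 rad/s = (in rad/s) 0.4616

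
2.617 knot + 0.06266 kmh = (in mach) 0.004005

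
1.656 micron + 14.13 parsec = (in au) 2.915e+06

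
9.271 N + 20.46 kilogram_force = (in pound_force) 47.19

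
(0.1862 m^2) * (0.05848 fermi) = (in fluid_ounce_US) 3.682e-13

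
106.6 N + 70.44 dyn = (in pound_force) 23.96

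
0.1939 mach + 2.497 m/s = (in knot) 133.2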